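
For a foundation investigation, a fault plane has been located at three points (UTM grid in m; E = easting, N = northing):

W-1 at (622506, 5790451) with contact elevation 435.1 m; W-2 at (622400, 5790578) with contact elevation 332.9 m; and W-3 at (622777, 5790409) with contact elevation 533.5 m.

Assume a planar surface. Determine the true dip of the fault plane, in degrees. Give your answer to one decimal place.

Two edge vectors: W-1→W-2 = (-106, 127, -102.2), W-1→W-3 = (271, -42, 98.4).
Normal n = (W-1→W-2) × (W-1→W-3) = (8204.4, -17265.8, -29965).
So ∂z/∂E = −n_x/n_z = 0.27380 and ∂z/∂N = −n_y/n_z = −0.57620.
Gradient magnitude |∇z| = √(a² + b²) = √(0.07497 + 0.33201) = 0.63794.
True dip = arctan(0.63794) = 32.5°, dipping toward NNW (azimuth ≈ 335°).

32.5°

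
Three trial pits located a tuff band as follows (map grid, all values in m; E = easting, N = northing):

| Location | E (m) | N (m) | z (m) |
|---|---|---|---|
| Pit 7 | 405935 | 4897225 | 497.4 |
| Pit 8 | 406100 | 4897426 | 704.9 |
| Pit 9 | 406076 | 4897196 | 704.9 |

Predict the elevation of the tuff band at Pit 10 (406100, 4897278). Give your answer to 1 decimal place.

727.1 m

Let the plane be z = a·E + b·N + c.
Pit 8−Pit 7: 165a + 201b = 207.5;  Pit 9−Pit 7: 141a − 29b = 207.5.
Solving gives a = 1.440711224, b = −0.150335084.
Then c = 497.4 − a·405935 − b·4897225 = 151887.02.
At (406100, 4897278): z = 585072.8 − 736232.7 + 151887.02 = 727.1 m.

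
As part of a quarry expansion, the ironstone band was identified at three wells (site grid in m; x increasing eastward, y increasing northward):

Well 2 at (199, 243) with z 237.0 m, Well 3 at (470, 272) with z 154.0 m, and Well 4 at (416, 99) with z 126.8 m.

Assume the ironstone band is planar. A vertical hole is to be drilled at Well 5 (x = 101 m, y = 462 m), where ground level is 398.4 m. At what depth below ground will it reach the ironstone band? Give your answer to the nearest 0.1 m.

Two edge vectors: Well 2→Well 3 = (271, 29, -83), Well 2→Well 4 = (217, -144, -110.2).
Normal n = (Well 2→Well 3) × (Well 2→Well 4) = (-15147.8, 11853.2, -45317).
So ∂z/∂x = −n_x/n_z = −0.33426 and ∂z/∂y = −n_y/n_z = 0.26156.
Intercept c from Well 2: 237 + 66.52 − 63.56 = 239.96.
At (101, 462): z_contact = −33.76 + 120.84 + 239.96 = 327.04 m.
Depth below ground = 398.4 − 327.04 = 71.4 m.

71.4 m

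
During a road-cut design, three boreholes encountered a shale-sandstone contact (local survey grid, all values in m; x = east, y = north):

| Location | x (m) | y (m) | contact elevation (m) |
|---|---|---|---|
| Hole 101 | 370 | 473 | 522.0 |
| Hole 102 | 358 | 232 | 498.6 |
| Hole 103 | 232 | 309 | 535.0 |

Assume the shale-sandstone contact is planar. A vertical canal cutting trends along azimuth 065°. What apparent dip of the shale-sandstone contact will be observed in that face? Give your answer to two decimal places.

8.88°

Let the plane be z = a·x + b·y + c.
Hole 102−Hole 101: −12a − 241b = −23.4;  Hole 103−Hole 101: −138a − 164b = 13.
Solving gives a = −0.22277, b = 0.10819.
Unit vector along 065° is (sin 65°, cos 65°) = (0.9063, 0.4226).
Slope in that direction = a·(0.9063) + b·(0.4226) = −0.15618.
Apparent dip = arctan|0.15618| = 8.88° (true dip is 13.9°, so apparent ≤ true as expected).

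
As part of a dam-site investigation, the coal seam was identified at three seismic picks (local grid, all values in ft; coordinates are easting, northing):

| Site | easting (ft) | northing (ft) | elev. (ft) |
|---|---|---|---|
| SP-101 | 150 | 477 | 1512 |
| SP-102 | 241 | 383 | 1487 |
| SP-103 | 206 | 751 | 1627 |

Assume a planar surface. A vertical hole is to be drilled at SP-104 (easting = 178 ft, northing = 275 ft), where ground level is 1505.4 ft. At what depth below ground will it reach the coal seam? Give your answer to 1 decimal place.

69.1 ft

Two edge vectors: SP-101→SP-102 = (91, -94, -25), SP-101→SP-103 = (56, 274, 115).
Normal n = (SP-101→SP-102) × (SP-101→SP-103) = (-3960, -11865, 30198).
So ∂z/∂easting = −n_x/n_z = 0.13113 and ∂z/∂northing = −n_y/n_z = 0.39291.
Intercept c from SP-101: 1512 − 19.67 − 187.42 = 1304.91.
At (178, 275): z_contact = 23.34 + 108.05 + 1304.91 = 1436.30 ft.
Depth below ground = 1505.4 − 1436.30 = 69.1 ft.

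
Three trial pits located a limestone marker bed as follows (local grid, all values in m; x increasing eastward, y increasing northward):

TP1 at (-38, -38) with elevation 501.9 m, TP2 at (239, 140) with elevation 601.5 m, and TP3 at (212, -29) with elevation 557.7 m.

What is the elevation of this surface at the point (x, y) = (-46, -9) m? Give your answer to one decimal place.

Let the plane be z = a·x + b·y + c.
TP2−TP1: 277a + 178b = 99.6;  TP3−TP1: 250a + 9b = 55.8.
Solving gives a = 0.21511, b = 0.22481.
Then c = 501.9 − a·-38 − b·-38 = 518.62.
At (-46, -9): z = −9.9 − 2.0 + 518.62 = 506.7 m.

506.7 m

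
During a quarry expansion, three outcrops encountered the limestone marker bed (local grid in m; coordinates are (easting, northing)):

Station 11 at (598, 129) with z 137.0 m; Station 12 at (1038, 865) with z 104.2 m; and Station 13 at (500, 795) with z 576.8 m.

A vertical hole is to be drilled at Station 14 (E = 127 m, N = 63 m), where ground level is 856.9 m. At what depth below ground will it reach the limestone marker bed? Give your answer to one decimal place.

Let the plane be z = a·E + b·N + c.
Station 12−Station 11: 440a + 736b = −32.8;  Station 13−Station 11: −98a + 666b = 439.8.
Solving gives a = −0.946243, b = 0.521123.
Then c = 137 − a·598 − b·129 = 635.63.
At (127, 63): z_contact = −120.17 + 32.83 + 635.63 = 548.29 m.
Depth below ground = 856.9 − 548.29 = 308.6 m.

308.6 m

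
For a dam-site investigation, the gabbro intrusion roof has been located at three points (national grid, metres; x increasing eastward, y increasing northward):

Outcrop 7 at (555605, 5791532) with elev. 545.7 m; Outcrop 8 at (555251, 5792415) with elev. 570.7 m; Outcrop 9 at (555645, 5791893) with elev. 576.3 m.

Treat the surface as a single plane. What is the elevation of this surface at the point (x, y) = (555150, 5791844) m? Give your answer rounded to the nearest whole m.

Let the plane be z = a·x + b·y + c.
Outcrop 8−Outcrop 7: −354a + 883b = 25;  Outcrop 9−Outcrop 7: 40a + 361b = 30.6.
Solving gives a = 0.11032039, b = 0.07254068.
Then c = 545.7 − a·555605 − b·5791532 = −480870.51.
At (555150, 5791844): z = 61244.4 + 420144.3 − 480870.51 = 518.1 m.

518 m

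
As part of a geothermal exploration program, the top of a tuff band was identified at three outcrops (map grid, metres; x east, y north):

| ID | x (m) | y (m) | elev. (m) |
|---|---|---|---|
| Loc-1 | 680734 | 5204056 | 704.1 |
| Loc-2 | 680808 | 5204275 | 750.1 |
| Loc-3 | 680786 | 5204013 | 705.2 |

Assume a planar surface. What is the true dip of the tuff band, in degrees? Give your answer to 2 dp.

Let the plane be z = a·x + b·y + c.
Loc-2−Loc-1: 74a + 219b = 46;  Loc-3−Loc-1: 52a − 43b = 1.1.
Solving gives a = 0.15229, b = 0.15859.
Gradient magnitude |∇z| = √(a² + b²) = √(0.02319 + 0.02515) = 0.21987.
True dip = arctan(0.21987) = 12.40°, dipping toward SW (azimuth ≈ 224°).

12.40°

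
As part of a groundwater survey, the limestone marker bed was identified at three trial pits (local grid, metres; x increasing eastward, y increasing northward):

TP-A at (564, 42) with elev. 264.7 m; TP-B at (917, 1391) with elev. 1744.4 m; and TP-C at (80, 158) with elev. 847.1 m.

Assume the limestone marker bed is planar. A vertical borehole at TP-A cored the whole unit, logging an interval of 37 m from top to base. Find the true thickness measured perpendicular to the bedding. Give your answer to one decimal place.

Two edge vectors: TP-A→TP-B = (353, 1349, 1479.7), TP-A→TP-C = (-484, 116, 582.4).
Normal n = (TP-A→TP-B) × (TP-A→TP-C) = (614012.4, -921762, 693864).
So ∂z/∂x = −n_x/n_z = −0.88492 and ∂z/∂y = −n_y/n_z = 1.32845.
|∇z| = √(a²+b²) = 1.59620, so dip δ = arctan(1.59620) = 57.93°.
True thickness = vertical thickness × cos δ = 37 × cos 57.93° = 19.6 m.

19.6 m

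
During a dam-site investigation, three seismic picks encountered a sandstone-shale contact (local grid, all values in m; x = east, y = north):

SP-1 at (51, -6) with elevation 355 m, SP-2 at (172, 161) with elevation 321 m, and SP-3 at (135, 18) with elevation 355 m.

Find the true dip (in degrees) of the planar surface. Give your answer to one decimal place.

15.0°

Let the plane be z = a·x + b·y + c.
SP-2−SP-1: 121a + 167b = −34;  SP-3−SP-1: 84a + 24b = 0.
Solving gives a = 0.07335, b = −0.25674.
Gradient magnitude |∇z| = √(a² + b²) = √(0.00538 + 0.06592) = 0.26702.
True dip = arctan(0.26702) = 15.0°, dipping toward NNW (azimuth ≈ 344°).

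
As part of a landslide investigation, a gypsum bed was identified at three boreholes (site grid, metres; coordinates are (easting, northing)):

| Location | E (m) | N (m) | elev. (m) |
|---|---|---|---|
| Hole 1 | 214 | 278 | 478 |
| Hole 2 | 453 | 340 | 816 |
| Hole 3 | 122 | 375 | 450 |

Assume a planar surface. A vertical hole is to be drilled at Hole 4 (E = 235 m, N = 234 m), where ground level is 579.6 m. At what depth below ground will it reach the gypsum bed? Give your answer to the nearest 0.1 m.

Let the plane be z = a·E + b·N + c.
Hole 2−Hole 1: 239a + 62b = 338;  Hole 3−Hole 1: −92a + 97b = −28.
Solving gives a = 1.19507, b = 0.84481.
Then c = 478 − a·214 − b·278 = −12.60.
At (235, 234): z_contact = 280.84 + 197.69 − 12.60 = 465.92 m.
Depth below ground = 579.6 − 465.92 = 113.7 m.

113.7 m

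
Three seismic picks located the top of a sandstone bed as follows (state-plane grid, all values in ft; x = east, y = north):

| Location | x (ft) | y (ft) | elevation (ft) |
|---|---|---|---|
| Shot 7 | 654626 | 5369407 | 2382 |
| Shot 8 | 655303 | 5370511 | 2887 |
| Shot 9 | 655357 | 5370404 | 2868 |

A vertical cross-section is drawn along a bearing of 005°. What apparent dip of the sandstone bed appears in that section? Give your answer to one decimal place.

Let the plane be z = a·x + b·y + c.
Shot 8−Shot 7: 677a + 1104b = 505;  Shot 9−Shot 7: 731a + 997b = 486.
Solving gives a = 0.25034, b = 0.30391.
Unit vector along 005° is (sin 5°, cos 5°) = (0.0872, 0.9962).
Slope in that direction = a·(0.0872) + b·(0.9962) = 0.32457.
Apparent dip = arctan|0.32457| = 18.0° (true dip is 21.5°, so apparent ≤ true as expected).

18.0°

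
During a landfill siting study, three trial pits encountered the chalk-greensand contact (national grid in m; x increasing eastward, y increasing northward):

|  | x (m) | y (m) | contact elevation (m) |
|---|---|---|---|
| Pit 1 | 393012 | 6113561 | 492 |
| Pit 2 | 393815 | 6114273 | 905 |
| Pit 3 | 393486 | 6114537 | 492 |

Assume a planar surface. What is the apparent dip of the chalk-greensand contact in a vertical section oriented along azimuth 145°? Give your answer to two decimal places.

Two edge vectors: Pit 1→Pit 2 = (803, 712, 413), Pit 1→Pit 3 = (474, 976, 0).
Normal n = (Pit 1→Pit 2) × (Pit 1→Pit 3) = (-403088, 195762, 446240).
So ∂z/∂x = −n_x/n_z = 0.90330 and ∂z/∂y = −n_y/n_z = −0.43869.
Unit vector along 145° is (sin 145°, cos 145°) = (0.5736, -0.8192).
Slope in that direction = a·(0.5736) + b·(-0.8192) = 0.87747.
Apparent dip = arctan|0.87747| = 41.27° (true dip is 45.1°, so apparent ≤ true as expected).

41.27°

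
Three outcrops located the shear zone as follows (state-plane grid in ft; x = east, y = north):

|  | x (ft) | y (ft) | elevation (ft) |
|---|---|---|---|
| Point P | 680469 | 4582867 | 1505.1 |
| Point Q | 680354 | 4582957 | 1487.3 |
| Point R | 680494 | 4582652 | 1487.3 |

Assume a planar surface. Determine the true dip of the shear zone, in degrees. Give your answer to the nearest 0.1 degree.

14.9°

Two edge vectors: Point P→Point Q = (-115, 90, -17.8), Point P→Point R = (25, -215, -17.8).
Normal n = (Point P→Point Q) × (Point P→Point R) = (-5429, -2492, 22475).
So ∂z/∂x = −n_x/n_z = 0.24156 and ∂z/∂y = −n_y/n_z = 0.11088.
Gradient magnitude |∇z| = √(a² + b²) = √(0.05835 + 0.01229) = 0.26579.
True dip = arctan(0.26579) = 14.9°, dipping toward WSW (azimuth ≈ 245°).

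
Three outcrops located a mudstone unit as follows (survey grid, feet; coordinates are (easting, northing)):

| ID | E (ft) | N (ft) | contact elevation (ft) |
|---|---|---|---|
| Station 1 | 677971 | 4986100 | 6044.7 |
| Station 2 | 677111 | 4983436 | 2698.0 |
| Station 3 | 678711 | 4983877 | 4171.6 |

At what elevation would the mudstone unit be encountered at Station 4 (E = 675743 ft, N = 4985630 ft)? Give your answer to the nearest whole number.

Two edge vectors: Station 1→Station 2 = (-860, -2664, -3346.7), Station 1→Station 3 = (740, -2223, -1873.1).
Normal n = (Station 1→Station 2) × (Station 1→Station 3) = (-2449775.7, -4087424, 3883140).
So ∂z/∂E = −n_x/n_z = 0.63087494 and ∂z/∂N = −n_y/n_z = 1.05260794.
Intercept c from Station 1: 6044.7 − 427714.91 − 5248408.45 = −5670078.67.
At (675743, 4985630): z = 426309.3 + 5247913.7 − 5670078.67 = 4144.4 ft.

4144 ft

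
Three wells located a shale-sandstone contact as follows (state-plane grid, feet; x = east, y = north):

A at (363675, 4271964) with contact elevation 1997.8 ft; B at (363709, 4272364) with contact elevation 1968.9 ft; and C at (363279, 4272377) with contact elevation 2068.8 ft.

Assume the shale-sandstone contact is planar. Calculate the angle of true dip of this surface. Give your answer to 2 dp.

Two edge vectors: A→B = (34, 400, -28.9), A→C = (-396, 413, 71).
Normal n = (A→B) × (A→C) = (40335.7, 9030.4, 172442).
So ∂z/∂x = −n_x/n_z = −0.23391 and ∂z/∂y = −n_y/n_z = −0.05237.
Gradient magnitude |∇z| = √(a² + b²) = √(0.05471 + 0.00274) = 0.23970.
True dip = arctan(0.23970) = 13.48°, dipping toward ENE (azimuth ≈ 077°).

13.48°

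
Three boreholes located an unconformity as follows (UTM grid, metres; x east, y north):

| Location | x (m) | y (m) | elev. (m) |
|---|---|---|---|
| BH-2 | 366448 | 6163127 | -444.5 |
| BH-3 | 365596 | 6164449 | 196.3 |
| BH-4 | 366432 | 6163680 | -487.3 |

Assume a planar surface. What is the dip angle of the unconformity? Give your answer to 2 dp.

Let the plane be z = a·x + b·y + c.
BH-3−BH-2: −852a + 1322b = 640.8;  BH-4−BH-2: −16a + 553b = −42.8.
Solving gives a = −0.91320, b = −0.10382.
Gradient magnitude |∇z| = √(a² + b²) = √(0.83394 + 0.01078) = 0.91908.
True dip = arctan(0.91908) = 42.59°, dipping toward E (azimuth ≈ 084°).

42.59°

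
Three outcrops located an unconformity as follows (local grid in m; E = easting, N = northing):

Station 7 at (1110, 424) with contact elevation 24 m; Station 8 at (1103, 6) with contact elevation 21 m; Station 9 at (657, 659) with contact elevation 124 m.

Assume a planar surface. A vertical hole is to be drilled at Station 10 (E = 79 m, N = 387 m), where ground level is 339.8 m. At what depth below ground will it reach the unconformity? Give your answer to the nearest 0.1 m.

94.4 m

Two edge vectors: Station 7→Station 8 = (-7, -418, -3), Station 7→Station 9 = (-453, 235, 100).
Normal n = (Station 7→Station 8) × (Station 7→Station 9) = (-41095, 2059, -190999).
So ∂z/∂E = −n_x/n_z = −0.215158 and ∂z/∂N = −n_y/n_z = 0.010780.
Intercept c from Station 7: 24 + 238.83 − 4.57 = 258.25.
At (79, 387): z_contact = −17.00 + 4.17 + 258.25 = 245.43 m.
Depth below ground = 339.8 − 245.43 = 94.4 m.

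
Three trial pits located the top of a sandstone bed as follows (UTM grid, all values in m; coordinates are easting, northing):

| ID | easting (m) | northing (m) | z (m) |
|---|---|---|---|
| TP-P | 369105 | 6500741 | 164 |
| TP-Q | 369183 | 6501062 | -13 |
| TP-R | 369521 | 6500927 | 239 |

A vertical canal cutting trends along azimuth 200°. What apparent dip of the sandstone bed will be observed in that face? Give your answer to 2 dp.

Two edge vectors: TP-P→TP-Q = (78, 321, -177), TP-P→TP-R = (416, 186, 75).
Normal n = (TP-P→TP-Q) × (TP-P→TP-R) = (56997, -79482, -119028).
So ∂z/∂easting = −n_x/n_z = 0.47885 and ∂z/∂northing = −n_y/n_z = −0.66776.
Unit vector along 200° is (sin 200°, cos 200°) = (-0.3420, -0.9397).
Slope in that direction = a·(-0.3420) + b·(-0.9397) = 0.46371.
Apparent dip = arctan|0.46371| = 24.88° (true dip is 39.4°, so apparent ≤ true as expected).

24.88°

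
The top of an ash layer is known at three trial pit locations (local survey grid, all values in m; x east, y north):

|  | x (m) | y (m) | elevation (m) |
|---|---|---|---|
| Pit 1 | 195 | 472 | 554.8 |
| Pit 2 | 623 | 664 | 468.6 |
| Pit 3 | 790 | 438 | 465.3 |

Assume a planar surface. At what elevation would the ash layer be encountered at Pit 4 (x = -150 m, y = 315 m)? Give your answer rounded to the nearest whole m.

625 m

Let the plane be z = a·x + b·y + c.
Pit 2−Pit 1: 428a + 192b = −86.2;  Pit 3−Pit 1: 595a − 34b = −89.5.
Solving gives a = −0.15618, b = −0.10081.
Then c = 554.8 − a·195 − b·472 = 632.84.
At (-150, 315): z = 23.4 − 31.8 + 632.84 = 624.5 m.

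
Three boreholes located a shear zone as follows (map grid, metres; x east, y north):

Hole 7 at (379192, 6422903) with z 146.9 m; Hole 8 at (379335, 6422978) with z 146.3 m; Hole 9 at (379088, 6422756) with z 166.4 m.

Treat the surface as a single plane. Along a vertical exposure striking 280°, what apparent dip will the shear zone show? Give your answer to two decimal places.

Let the plane be z = a·x + b·y + c.
Hole 8−Hole 7: 143a + 75b = −0.6;  Hole 9−Hole 7: −104a − 147b = 19.5.
Solving gives a = 0.10395, b = −0.20619.
Unit vector along 280° is (sin 280°, cos 280°) = (-0.9848, 0.1736).
Slope in that direction = a·(-0.9848) + b·(0.1736) = −0.13817.
Apparent dip = arctan|0.13817| = 7.87° (true dip is 13.0°, so apparent ≤ true as expected).

7.87°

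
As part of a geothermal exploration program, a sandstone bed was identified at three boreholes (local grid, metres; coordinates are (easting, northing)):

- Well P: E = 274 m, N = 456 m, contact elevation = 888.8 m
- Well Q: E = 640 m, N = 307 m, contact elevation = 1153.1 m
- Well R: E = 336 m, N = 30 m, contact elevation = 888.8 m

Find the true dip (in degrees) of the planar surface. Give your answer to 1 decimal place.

37.8°

Let the plane be z = a·E + b·N + c.
Well Q−Well P: 366a − 149b = 264.3;  Well R−Well P: 62a − 426b = 0.
Solving gives a = 0.76761, b = 0.11172.
Gradient magnitude |∇z| = √(a² + b²) = √(0.58923 + 0.01248) = 0.77570.
True dip = arctan(0.77570) = 37.8°, dipping toward W (azimuth ≈ 262°).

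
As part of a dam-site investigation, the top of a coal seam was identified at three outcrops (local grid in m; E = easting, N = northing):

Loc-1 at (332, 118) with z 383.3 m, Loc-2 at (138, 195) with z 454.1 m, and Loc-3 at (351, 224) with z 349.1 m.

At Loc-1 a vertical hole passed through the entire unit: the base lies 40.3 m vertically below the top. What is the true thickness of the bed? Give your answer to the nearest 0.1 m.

35.8 m

Two edge vectors: Loc-1→Loc-2 = (-194, 77, 70.8), Loc-1→Loc-3 = (19, 106, -34.2).
Normal n = (Loc-1→Loc-2) × (Loc-1→Loc-3) = (-10138.2, -5289.6, -22027).
So ∂z/∂E = −n_x/n_z = −0.46026 and ∂z/∂N = −n_y/n_z = −0.24014.
|∇z| = √(a²+b²) = 0.51914, so dip δ = arctan(0.51914) = 27.44°.
True thickness = vertical thickness × cos δ = 40.3 × cos 27.44° = 35.8 m.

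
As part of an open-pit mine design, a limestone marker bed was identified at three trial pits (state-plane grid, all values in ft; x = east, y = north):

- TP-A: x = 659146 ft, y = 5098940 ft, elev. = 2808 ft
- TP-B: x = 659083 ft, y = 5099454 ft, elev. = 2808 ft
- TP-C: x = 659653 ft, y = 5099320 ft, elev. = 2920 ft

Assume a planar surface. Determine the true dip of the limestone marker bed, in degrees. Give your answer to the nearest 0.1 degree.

Two edge vectors: TP-A→TP-B = (-63, 514, 0), TP-A→TP-C = (507, 380, 112).
Normal n = (TP-A→TP-B) × (TP-A→TP-C) = (57568, 7056, -284538).
So ∂z/∂x = −n_x/n_z = 0.20232 and ∂z/∂y = −n_y/n_z = 0.02480.
Gradient magnitude |∇z| = √(a² + b²) = √(0.04093 + 0.00061) = 0.20384.
True dip = arctan(0.20384) = 11.5°, dipping toward W (azimuth ≈ 263°).

11.5°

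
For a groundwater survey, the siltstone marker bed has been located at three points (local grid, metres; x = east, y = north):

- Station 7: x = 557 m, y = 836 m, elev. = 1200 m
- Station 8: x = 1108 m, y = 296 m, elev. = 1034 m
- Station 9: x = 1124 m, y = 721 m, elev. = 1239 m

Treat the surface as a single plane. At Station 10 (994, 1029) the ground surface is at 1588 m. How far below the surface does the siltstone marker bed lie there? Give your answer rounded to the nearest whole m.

224 m

Two edge vectors: Station 7→Station 8 = (551, -540, -166), Station 7→Station 9 = (567, -115, 39).
Normal n = (Station 7→Station 8) × (Station 7→Station 9) = (-40150, -115611, 242815).
So ∂z/∂x = −n_x/n_z = 0.16535 and ∂z/∂y = −n_y/n_z = 0.47613.
Intercept c from Station 7: 1200 − 92.10 − 398.04 = 709.86.
At (994, 1029): z_contact = 164.4 + 489.9 + 709.86 = 1364.2 m.
Depth below ground = 1588 − 1364.2 = 224 m.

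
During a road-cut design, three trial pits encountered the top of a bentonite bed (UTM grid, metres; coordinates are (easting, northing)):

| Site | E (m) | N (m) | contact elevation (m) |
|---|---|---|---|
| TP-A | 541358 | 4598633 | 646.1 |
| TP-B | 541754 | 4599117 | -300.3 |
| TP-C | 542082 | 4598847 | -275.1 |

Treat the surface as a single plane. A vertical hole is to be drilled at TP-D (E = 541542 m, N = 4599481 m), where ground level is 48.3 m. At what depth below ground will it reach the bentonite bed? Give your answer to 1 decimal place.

593.4 m

Let the plane be z = a·E + b·N + c.
TP-B−TP-A: 396a + 484b = −946.4;  TP-C−TP-A: 724a + 214b = −921.2.
Solving gives a = −0.915908338, b = −1.205992351.
Then c = 646.1 − a·541358 − b·4598633 = 6042396.63.
At (541542, 4599481): z_contact = −496002.83 − 5546938.91 + 6042396.63 = -545.11 m.
Depth below ground = 48.3 − (-545.11) = 593.4 m.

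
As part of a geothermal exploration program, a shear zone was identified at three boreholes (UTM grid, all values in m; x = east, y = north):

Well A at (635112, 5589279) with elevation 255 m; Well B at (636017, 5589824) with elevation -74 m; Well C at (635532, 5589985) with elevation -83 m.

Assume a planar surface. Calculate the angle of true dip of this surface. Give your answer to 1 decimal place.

Let the plane be z = a·x + b·y + c.
Well B−Well A: 905a + 545b = −329;  Well C−Well A: 420a + 706b = −338.
Solving gives a = −0.11722, b = −0.40902.
Gradient magnitude |∇z| = √(a² + b²) = √(0.01374 + 0.16730) = 0.42548.
True dip = arctan(0.42548) = 23.0°, dipping toward NNE (azimuth ≈ 016°).

23.0°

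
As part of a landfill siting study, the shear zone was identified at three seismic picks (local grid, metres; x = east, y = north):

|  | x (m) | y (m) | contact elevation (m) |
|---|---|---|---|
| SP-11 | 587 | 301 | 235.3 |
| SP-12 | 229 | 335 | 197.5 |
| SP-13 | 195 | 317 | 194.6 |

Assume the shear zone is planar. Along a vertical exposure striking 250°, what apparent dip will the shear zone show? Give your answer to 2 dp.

Two edge vectors: SP-11→SP-12 = (-358, 34, -37.8), SP-11→SP-13 = (-392, 16, -40.7).
Normal n = (SP-11→SP-12) × (SP-11→SP-13) = (-779, 247, 7600).
So ∂z/∂x = −n_x/n_z = 0.10250 and ∂z/∂y = −n_y/n_z = −0.03250.
Unit vector along 250° is (sin 250°, cos 250°) = (-0.9397, -0.3420).
Slope in that direction = a·(-0.9397) + b·(-0.3420) = −0.08520.
Apparent dip = arctan|0.08520| = 4.87° (true dip is 6.1°, so apparent ≤ true as expected).

4.87°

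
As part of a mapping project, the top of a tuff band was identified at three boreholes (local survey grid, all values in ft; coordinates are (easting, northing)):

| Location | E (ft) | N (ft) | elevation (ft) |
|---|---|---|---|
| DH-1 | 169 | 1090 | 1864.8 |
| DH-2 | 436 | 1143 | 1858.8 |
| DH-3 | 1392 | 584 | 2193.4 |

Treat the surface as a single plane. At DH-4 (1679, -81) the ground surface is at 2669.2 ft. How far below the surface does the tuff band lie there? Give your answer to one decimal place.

138.9 ft

Two edge vectors: DH-1→DH-2 = (267, 53, -6), DH-1→DH-3 = (1223, -506, 328.6).
Normal n = (DH-1→DH-2) × (DH-1→DH-3) = (14379.8, -95074.2, -199921).
So ∂z/∂E = −n_x/n_z = 0.071927 and ∂z/∂N = −n_y/n_z = −0.475559.
Intercept c from DH-1: 1864.8 − 12.16 + 518.36 = 2371.00.
At (1679, -81): z_contact = 120.77 + 38.52 + 2371.00 = 2530.29 ft.
Depth below ground = 2669.2 − 2530.29 = 138.9 ft.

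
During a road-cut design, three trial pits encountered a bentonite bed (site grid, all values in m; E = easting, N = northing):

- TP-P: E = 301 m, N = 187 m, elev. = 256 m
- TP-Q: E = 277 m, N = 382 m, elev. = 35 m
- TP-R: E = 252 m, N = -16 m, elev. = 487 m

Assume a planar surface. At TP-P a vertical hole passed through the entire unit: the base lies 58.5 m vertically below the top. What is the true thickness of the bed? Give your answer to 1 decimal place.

Two edge vectors: TP-P→TP-Q = (-24, 195, -221), TP-P→TP-R = (-49, -203, 231).
Normal n = (TP-P→TP-Q) × (TP-P→TP-R) = (182, 16373, 14427).
So ∂z/∂E = −n_x/n_z = −0.01262 and ∂z/∂N = −n_y/n_z = −1.13489.
|∇z| = √(a²+b²) = 1.13496, so dip δ = arctan(1.13496) = 48.62°.
True thickness = vertical thickness × cos δ = 58.5 × cos 48.62° = 38.7 m.

38.7 m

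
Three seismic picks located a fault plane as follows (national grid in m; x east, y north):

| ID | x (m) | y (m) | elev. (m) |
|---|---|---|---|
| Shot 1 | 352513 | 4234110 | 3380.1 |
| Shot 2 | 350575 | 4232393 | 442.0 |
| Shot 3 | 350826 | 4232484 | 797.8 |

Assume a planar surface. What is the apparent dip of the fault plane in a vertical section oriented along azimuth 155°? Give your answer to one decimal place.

Two edge vectors: Shot 1→Shot 2 = (-1938, -1717, -2938.1), Shot 1→Shot 3 = (-1687, -1626, -2582.3).
Normal n = (Shot 1→Shot 2) × (Shot 1→Shot 3) = (-343541.5, -47922.7, 254609).
So ∂z/∂x = −n_x/n_z = 1.34929 and ∂z/∂y = −n_y/n_z = 0.18822.
Unit vector along 155° is (sin 155°, cos 155°) = (0.4226, -0.9063).
Slope in that direction = a·(0.4226) + b·(-0.9063) = 0.39965.
Apparent dip = arctan|0.39965| = 21.8° (true dip is 53.7°, so apparent ≤ true as expected).

21.8°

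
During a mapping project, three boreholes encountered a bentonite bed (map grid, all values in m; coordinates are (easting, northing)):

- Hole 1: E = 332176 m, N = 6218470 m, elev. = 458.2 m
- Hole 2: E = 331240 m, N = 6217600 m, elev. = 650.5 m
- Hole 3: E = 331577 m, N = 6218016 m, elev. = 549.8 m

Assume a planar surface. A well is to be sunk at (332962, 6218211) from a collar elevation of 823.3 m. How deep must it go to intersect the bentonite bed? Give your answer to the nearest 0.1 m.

223.6 m

Let the plane be z = a·E + b·N + c.
Hole 2−Hole 1: −936a − 870b = 192.3;  Hole 3−Hole 1: −599a − 454b = 91.6.
Solving gives a = 0.079140415, b = −0.306178654.
Then c = 458.2 − a·332176 − b·6218470 = 1878132.43.
At (332962, 6218211): z_contact = 26350.75 − 1903883.47 + 1878132.43 = 599.70 m.
Depth below ground = 823.3 − 599.70 = 223.6 m.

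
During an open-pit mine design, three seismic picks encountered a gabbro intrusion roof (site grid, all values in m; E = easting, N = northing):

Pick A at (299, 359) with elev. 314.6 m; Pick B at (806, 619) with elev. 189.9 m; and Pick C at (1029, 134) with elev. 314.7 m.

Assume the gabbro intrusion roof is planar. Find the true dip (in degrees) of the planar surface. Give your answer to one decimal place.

17.4°

Two edge vectors: Pick A→Pick B = (507, 260, -124.7), Pick A→Pick C = (730, -225, 0.1).
Normal n = (Pick A→Pick B) × (Pick A→Pick C) = (-28031.5, -91081.7, -303875).
So ∂z/∂E = −n_x/n_z = −0.09225 and ∂z/∂N = −n_y/n_z = −0.29973.
Gradient magnitude |∇z| = √(a² + b²) = √(0.00851 + 0.08984) = 0.31361.
True dip = arctan(0.31361) = 17.4°, dipping toward NNE (azimuth ≈ 017°).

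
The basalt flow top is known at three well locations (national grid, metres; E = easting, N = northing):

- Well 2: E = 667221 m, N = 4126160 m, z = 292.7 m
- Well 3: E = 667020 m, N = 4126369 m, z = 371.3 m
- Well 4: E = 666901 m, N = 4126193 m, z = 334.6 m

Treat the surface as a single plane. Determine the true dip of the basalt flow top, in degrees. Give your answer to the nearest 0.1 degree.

Let the plane be z = a·E + b·N + c.
Well 3−Well 2: −201a + 209b = 78.6;  Well 4−Well 2: −320a + 33b = 41.9.
Solving gives a = −0.10230, b = 0.27769.
Gradient magnitude |∇z| = √(a² + b²) = √(0.01047 + 0.07711) = 0.29594.
True dip = arctan(0.29594) = 16.5°, dipping toward SSE (azimuth ≈ 160°).

16.5°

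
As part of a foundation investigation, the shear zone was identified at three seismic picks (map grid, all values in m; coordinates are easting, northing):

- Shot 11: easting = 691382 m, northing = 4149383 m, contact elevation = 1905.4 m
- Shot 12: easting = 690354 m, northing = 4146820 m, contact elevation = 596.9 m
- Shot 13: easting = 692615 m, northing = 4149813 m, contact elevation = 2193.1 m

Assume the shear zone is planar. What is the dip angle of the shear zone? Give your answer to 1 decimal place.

26.1°

Let the plane be z = a·easting + b·northing + c.
Shot 12−Shot 11: −1028a − 2563b = −1308.5;  Shot 13−Shot 11: 1233a + 430b = 287.7.
Solving gives a = 0.06428, b = 0.48475.
Gradient magnitude |∇z| = √(a² + b²) = √(0.00413 + 0.23499) = 0.48900.
True dip = arctan(0.48900) = 26.1°, dipping toward S (azimuth ≈ 188°).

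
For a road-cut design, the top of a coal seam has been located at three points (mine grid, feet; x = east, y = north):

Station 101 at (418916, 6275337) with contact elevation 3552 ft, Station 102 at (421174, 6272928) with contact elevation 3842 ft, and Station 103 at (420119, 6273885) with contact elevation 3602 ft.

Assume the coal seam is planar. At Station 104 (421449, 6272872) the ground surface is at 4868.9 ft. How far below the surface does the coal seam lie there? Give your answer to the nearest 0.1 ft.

844.4 ft

Two edge vectors: Station 101→Station 102 = (2258, -2409, 290), Station 101→Station 103 = (1203, -1452, 50).
Normal n = (Station 101→Station 102) × (Station 101→Station 103) = (300630, 235970, -380589).
So ∂z/∂x = −n_x/n_z = 0.789907223 and ∂z/∂y = −n_y/n_z = 0.620012665.
Intercept c from Station 101: 3552 − 330904.77 − 3890788.41 = −4218141.19.
At (421449, 6272872): z_contact = 332905.61 + 3889260.08 − 4218141.19 = 4024.50 ft.
Depth below ground = 4868.9 − 4024.50 = 844.4 ft.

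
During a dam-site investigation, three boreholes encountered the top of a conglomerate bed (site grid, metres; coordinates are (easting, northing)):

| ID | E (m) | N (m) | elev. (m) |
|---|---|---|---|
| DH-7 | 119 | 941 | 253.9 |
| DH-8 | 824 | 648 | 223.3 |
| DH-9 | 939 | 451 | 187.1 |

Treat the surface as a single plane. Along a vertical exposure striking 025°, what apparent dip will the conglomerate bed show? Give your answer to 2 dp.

11.75°

Let the plane be z = a·E + b·N + c.
DH-8−DH-7: 705a − 293b = −30.6;  DH-9−DH-7: 820a − 490b = −66.8.
Solving gives a = 0.04353, b = 0.20916.
Unit vector along 025° is (sin 25°, cos 25°) = (0.4226, 0.9063).
Slope in that direction = a·(0.4226) + b·(0.9063) = 0.20796.
Apparent dip = arctan|0.20796| = 11.75° (true dip is 12.1°, so apparent ≤ true as expected).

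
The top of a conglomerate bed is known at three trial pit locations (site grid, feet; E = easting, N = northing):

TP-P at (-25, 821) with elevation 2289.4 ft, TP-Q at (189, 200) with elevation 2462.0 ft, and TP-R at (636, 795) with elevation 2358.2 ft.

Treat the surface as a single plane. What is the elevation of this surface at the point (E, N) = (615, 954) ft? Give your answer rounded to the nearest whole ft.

Let the plane be z = a·E + b·N + c.
TP-Q−TP-P: 214a − 621b = 172.6;  TP-R−TP-P: 661a − 26b = 68.8.
Solving gives a = 0.09443, b = −0.24540.
Then c = 2289.4 − a·-25 − b·821 = 2493.23.
At (615, 954): z = 58.1 − 234.1 + 2493.23 = 2317.2 ft.

2317 ft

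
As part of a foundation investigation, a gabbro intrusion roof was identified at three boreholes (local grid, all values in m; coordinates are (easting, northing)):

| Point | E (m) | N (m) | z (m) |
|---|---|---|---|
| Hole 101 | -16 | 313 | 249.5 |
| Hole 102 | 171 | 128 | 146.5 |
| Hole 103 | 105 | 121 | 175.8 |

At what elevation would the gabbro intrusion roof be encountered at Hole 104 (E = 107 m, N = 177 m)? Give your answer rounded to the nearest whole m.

Two edge vectors: Hole 101→Hole 102 = (187, -185, -103), Hole 101→Hole 103 = (121, -192, -73.7).
Normal n = (Hole 101→Hole 102) × (Hole 101→Hole 103) = (-6141.5, 1318.9, -13519).
So ∂z/∂E = −n_x/n_z = −0.45429 and ∂z/∂N = −n_y/n_z = 0.09756.
Intercept c from Hole 101: 249.5 − 7.27 − 30.54 = 211.70.
At (107, 177): z = −48.6 + 17.3 + 211.70 = 180.4 m.

180 m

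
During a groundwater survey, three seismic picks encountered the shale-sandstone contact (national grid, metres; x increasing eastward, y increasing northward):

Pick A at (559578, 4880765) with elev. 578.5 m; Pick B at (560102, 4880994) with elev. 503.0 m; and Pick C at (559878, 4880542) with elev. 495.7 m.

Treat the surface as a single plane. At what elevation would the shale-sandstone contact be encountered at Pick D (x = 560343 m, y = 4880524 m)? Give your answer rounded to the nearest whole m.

Two edge vectors: Pick A→Pick B = (524, 229, -75.5), Pick A→Pick C = (300, -223, -82.8).
Normal n = (Pick A→Pick B) × (Pick A→Pick C) = (-35797.7, 20737.2, -185552).
So ∂z/∂x = −n_x/n_z = −0.19292543 and ∂z/∂y = −n_y/n_z = 0.11175951.
Intercept c from Pick A: 578.5 + 107956.83 − 545471.89 = −436936.56.
At (560343, 4880524): z = −108104.4 + 545445.0 − 436936.56 = 404.0 m.

404 m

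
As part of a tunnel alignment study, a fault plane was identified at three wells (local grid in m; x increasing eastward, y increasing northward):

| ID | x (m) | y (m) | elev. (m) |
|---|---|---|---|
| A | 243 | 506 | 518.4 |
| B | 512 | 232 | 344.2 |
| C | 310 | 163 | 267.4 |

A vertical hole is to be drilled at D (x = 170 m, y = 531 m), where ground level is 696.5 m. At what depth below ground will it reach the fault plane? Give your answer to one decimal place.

168.1 m

Two edge vectors: A→B = (269, -274, -174.2), A→C = (67, -343, -251).
Normal n = (A→B) × (A→C) = (9023.4, 55847.6, -73909).
So ∂z/∂x = −n_x/n_z = 0.12209 and ∂z/∂y = −n_y/n_z = 0.75563.
Intercept c from A: 518.4 − 29.67 − 382.35 = 106.39.
At (170, 531): z_contact = 20.75 + 401.24 + 106.39 = 528.38 m.
Depth below ground = 696.5 − 528.38 = 168.1 m.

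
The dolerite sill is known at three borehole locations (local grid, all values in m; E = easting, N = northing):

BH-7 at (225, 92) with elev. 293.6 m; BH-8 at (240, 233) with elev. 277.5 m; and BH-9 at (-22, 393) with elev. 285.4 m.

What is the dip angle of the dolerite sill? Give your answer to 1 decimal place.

Two edge vectors: BH-7→BH-8 = (15, 141, -16.1), BH-7→BH-9 = (-247, 301, -8.2).
Normal n = (BH-7→BH-8) × (BH-7→BH-9) = (3689.9, 4099.7, 39342).
So ∂z/∂E = −n_x/n_z = −0.09379 and ∂z/∂N = −n_y/n_z = −0.10421.
Gradient magnitude |∇z| = √(a² + b²) = √(0.00880 + 0.01086) = 0.14020.
True dip = arctan(0.14020) = 8.0°, dipping toward NE (azimuth ≈ 042°).

8.0°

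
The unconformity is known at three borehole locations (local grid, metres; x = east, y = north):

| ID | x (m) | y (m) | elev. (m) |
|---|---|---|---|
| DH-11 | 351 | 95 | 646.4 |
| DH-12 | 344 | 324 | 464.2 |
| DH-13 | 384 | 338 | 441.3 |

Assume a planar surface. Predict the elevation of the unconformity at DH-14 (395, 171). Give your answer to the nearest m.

572 m

Two edge vectors: DH-11→DH-12 = (-7, 229, -182.2), DH-11→DH-13 = (33, 243, -205.1).
Normal n = (DH-11→DH-12) × (DH-11→DH-13) = (-2693.3, -7448.3, -9258).
So ∂z/∂x = −n_x/n_z = −0.29092 and ∂z/∂y = −n_y/n_z = −0.80453.
Intercept c from DH-11: 646.4 + 102.11 + 76.43 = 824.94.
At (395, 171): z = −114.9 − 137.6 + 824.94 = 572.5 m.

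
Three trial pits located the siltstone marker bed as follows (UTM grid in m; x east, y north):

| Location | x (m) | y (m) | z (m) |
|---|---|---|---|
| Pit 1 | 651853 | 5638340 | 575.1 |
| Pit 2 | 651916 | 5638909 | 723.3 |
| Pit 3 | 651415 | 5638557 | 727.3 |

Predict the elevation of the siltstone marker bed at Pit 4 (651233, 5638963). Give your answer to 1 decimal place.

880.0 m

Let the plane be z = a·x + b·y + c.
Pit 2−Pit 1: 63a + 569b = 148.2;  Pit 3−Pit 1: −438a + 217b = 152.2.
Solving gives a = −0.207089576, b = 0.283386016.
Then c = 575.1 − a·651853 − b·5638340 = −1462259.65.
At (651233, 5638963): z = −134863.6 + 1598003.3 − 1462259.65 = 880.0 m.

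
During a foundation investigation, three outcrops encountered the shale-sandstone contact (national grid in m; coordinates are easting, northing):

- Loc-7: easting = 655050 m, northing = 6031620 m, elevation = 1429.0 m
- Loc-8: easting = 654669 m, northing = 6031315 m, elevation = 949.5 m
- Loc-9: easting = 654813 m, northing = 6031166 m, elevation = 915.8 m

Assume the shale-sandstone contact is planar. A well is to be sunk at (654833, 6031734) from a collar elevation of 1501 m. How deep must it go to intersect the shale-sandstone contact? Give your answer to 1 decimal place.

Let the plane be z = a·easting + b·northing + c.
Loc-8−Loc-7: −381a − 305b = −479.5;  Loc-9−Loc-7: −237a − 454b = −513.2.
Solving gives a = 0.607484432, b = 0.813273545.
Then c = 1429 − a·655050 − b·6031620 = −5301860.66.
At (654833, 6031734): z_contact = 397800.85 + 4905449.69 − 5301860.66 = 1389.89 m.
Depth below ground = 1501 − 1389.89 = 111.1 m.

111.1 m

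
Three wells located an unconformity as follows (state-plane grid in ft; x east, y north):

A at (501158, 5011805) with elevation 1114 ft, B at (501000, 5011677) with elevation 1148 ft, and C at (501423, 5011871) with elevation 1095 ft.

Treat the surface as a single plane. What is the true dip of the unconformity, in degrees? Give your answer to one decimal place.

Two edge vectors: A→B = (-158, -128, 34), A→C = (265, 66, -19).
Normal n = (A→B) × (A→C) = (188, 6008, 23492).
So ∂z/∂x = −n_x/n_z = −0.00800 and ∂z/∂y = −n_y/n_z = −0.25575.
Gradient magnitude |∇z| = √(a² + b²) = √(0.00006 + 0.06541) = 0.25587.
True dip = arctan(0.25587) = 14.4°, dipping toward N (azimuth ≈ 002°).

14.4°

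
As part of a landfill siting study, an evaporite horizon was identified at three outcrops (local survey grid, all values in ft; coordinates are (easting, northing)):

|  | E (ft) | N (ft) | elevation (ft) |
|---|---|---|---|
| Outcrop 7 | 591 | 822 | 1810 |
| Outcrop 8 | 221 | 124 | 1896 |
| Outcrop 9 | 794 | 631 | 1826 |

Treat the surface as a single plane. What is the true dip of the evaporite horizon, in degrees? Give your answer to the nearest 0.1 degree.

6.4°

Two edge vectors: Outcrop 7→Outcrop 8 = (-370, -698, 86), Outcrop 7→Outcrop 9 = (203, -191, 16).
Normal n = (Outcrop 7→Outcrop 8) × (Outcrop 7→Outcrop 9) = (5258, 23378, 212364).
So ∂z/∂E = −n_x/n_z = −0.02476 and ∂z/∂N = −n_y/n_z = −0.11008.
Gradient magnitude |∇z| = √(a² + b²) = √(0.00061 + 0.01212) = 0.11283.
True dip = arctan(0.11283) = 6.4°, dipping toward NNE (azimuth ≈ 013°).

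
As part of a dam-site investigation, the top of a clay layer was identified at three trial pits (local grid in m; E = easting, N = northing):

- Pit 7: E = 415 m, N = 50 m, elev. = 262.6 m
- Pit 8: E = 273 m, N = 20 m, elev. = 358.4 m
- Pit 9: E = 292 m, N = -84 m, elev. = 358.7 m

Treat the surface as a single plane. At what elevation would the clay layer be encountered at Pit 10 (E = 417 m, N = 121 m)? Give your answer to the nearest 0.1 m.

Let the plane be z = a·E + b·N + c.
Pit 8−Pit 7: −142a − 30b = 95.8;  Pit 9−Pit 7: −123a − 134b = 96.1.
Solving gives a = −0.64899, b = −0.12145.
Then c = 262.6 − a·415 − b·50 = 538.00.
At (417, 121): z = −270.6 − 14.7 + 538.00 = 252.7 m.

252.7 m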